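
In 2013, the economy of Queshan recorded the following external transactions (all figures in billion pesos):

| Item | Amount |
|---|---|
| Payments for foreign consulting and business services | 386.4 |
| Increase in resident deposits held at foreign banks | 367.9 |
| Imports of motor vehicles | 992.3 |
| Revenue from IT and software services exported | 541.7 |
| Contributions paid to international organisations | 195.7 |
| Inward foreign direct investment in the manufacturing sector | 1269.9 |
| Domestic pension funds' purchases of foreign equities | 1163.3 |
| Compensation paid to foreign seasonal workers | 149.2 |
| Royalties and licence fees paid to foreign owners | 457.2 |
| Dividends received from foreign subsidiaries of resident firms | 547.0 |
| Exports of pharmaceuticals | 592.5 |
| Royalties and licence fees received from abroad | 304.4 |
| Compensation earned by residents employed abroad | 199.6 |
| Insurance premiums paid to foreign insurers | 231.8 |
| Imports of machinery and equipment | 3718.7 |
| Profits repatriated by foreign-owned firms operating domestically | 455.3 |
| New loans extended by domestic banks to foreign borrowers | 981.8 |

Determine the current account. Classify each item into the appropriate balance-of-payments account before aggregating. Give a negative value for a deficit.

Goods: -992.3 + 592.5 - 3718.7 = -4118.5
Services: -231.8 + 541.7 + 304.4 - 386.4 - 457.2 = -229.3
Primary income: 199.6 + 547.0 - 455.3 - 149.2 = 142.1
Secondary income: -195.7
Current account = (-4118.5) + (-229.3) + 142.1 + (-195.7) = -4401.4
(Excluded from the current account — financial account: increase in resident deposits held at foreign banks 367.9, inward foreign direct investment in the manufacturing sector 1269.9, domestic pension funds' purchases of foreign equities 1163.3, new loans extended by domestic banks to foreign borrowers 981.8.)

-4401.4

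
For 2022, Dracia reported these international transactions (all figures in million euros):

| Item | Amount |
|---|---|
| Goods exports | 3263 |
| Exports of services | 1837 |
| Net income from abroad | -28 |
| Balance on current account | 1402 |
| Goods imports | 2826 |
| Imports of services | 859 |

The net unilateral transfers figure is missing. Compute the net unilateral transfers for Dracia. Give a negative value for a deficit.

Current account = goods balance + services balance + net primary income + net secondary income
Sum of the known components = 1387
Net unilateral transfers = CA - (known components) = 1402 - 1387 = 15

15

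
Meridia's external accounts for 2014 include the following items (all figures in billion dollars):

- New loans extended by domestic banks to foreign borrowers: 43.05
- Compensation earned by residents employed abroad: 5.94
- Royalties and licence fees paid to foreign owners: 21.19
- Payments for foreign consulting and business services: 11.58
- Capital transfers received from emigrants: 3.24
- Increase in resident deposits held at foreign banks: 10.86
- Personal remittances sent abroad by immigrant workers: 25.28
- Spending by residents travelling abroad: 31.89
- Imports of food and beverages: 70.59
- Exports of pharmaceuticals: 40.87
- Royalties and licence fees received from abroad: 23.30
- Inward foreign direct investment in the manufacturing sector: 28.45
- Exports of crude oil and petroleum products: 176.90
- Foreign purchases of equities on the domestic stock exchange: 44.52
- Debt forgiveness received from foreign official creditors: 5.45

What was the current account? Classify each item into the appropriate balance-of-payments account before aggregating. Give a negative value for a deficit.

Goods: -70.59 + 176.90 + 40.87 = 147.18
Services: -31.89 + 23.30 - 21.19 - 11.58 = -41.36
Primary income: 5.94
Secondary income: -25.28
Current account = 147.18 + (-41.36) + 5.94 + (-25.28) = 86.48
(Excluded from the current account — financial account: new loans extended by domestic banks to foreign borrowers 43.05, increase in resident deposits held at foreign banks 10.86, inward foreign direct investment in the manufacturing sector 28.45, foreign purchases of equities on the domestic stock exchange 44.52; capital account: capital transfers received from emigrants 3.24, debt forgiveness received from foreign official creditors 5.45.)

86.48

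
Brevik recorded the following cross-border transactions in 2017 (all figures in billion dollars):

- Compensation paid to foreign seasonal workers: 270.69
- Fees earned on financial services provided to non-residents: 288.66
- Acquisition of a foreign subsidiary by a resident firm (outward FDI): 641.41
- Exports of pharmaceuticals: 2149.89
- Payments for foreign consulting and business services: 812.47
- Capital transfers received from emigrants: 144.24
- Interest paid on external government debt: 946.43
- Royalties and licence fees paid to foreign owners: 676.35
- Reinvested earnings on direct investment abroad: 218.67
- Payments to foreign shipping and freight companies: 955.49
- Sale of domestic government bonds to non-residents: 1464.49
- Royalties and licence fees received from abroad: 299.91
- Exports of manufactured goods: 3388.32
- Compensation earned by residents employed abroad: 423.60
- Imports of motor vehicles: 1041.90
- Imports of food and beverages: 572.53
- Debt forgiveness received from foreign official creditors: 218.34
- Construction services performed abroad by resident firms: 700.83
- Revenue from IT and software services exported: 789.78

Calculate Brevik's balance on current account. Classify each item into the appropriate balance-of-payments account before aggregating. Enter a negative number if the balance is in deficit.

Goods: -572.53 + 2149.89 - 1041.90 + 3388.32 = 3923.78
Services: 789.78 - 812.47 - 955.49 - 676.35 + 700.83 + 288.66 + 299.91 = -365.13
Primary income: 423.60 + 218.67 - 946.43 - 270.69 = -574.85
Current account = 3923.78 + (-365.13) + (-574.85) = 2983.80
(Excluded from the current account — financial account: acquisition of a foreign subsidiary by a resident firm (outward FDI) 641.41, sale of domestic government bonds to non-residents 1464.49; capital account: capital transfers received from emigrants 144.24, debt forgiveness received from foreign official creditors 218.34.)

2983.80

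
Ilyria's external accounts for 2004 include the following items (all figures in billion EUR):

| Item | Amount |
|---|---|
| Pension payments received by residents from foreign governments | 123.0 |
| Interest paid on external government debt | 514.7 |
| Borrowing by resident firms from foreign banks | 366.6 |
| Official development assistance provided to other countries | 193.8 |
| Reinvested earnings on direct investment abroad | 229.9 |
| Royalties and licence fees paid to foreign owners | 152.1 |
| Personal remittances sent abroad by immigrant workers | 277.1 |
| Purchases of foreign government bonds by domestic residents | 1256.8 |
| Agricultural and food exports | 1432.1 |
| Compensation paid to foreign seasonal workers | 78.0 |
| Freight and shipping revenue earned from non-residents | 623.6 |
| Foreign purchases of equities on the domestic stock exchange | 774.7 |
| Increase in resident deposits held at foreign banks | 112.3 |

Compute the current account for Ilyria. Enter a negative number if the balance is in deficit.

1192.9

Goods: 1432.1
Services: -152.1 + 623.6 = 471.5
Primary income: -78.0 - 514.7 + 229.9 = -362.8
Secondary income: 123.0 - 193.8 - 277.1 = -347.9
Current account = 1432.1 + 471.5 + (-362.8) + (-347.9) = 1192.9
(Excluded from the current account — financial account: borrowing by resident firms from foreign banks 366.6, purchases of foreign government bonds by domestic residents 1256.8, foreign purchases of equities on the domestic stock exchange 774.7, increase in resident deposits held at foreign banks 112.3.)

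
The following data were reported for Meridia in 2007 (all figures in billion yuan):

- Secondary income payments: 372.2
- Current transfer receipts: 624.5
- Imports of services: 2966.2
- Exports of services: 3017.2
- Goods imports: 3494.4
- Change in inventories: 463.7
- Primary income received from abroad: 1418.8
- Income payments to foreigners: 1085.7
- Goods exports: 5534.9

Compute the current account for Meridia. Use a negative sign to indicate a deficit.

2676.9

Goods balance = 5534.9 - 3494.4 = 2040.5
Services balance = 3017.2 - 2966.2 = 51.0
Trade balance (goods + services) = 2040.5 + 51.0 = 2091.5
Net primary income = 1418.8 - 1085.7 = 333.1
Net secondary income = 624.5 - 372.2 = 252.3
Current account = 2091.5 + 333.1 + 252.3 = 2676.9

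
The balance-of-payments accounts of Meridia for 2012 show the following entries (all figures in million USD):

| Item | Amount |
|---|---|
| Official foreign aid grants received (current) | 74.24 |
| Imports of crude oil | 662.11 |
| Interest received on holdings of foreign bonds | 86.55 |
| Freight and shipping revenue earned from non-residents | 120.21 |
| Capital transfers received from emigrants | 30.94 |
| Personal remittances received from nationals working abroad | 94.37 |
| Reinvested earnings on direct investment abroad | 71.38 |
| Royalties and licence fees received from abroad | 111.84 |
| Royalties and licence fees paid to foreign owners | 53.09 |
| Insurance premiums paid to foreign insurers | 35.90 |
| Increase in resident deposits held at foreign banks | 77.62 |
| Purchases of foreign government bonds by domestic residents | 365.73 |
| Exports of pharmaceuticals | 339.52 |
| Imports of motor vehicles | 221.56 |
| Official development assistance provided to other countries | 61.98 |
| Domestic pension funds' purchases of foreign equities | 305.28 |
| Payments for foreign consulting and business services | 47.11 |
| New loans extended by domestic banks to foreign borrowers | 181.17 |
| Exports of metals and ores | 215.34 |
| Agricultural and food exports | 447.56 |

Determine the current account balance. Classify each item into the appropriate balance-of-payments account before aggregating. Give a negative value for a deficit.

479.26

Goods: -662.11 + 215.34 + 447.56 - 221.56 + 339.52 = 118.75
Services: -47.11 + 111.84 - 53.09 + 120.21 - 35.90 = 95.95
Primary income: 71.38 + 86.55 = 157.93
Secondary income: 94.37 + 74.24 - 61.98 = 106.63
Current account = 118.75 + 95.95 + 157.93 + 106.63 = 479.26
(Excluded from the current account — capital account: capital transfers received from emigrants 30.94; financial account: increase in resident deposits held at foreign banks 77.62, purchases of foreign government bonds by domestic residents 365.73, domestic pension funds' purchases of foreign equities 305.28, new loans extended by domestic banks to foreign borrowers 181.17.)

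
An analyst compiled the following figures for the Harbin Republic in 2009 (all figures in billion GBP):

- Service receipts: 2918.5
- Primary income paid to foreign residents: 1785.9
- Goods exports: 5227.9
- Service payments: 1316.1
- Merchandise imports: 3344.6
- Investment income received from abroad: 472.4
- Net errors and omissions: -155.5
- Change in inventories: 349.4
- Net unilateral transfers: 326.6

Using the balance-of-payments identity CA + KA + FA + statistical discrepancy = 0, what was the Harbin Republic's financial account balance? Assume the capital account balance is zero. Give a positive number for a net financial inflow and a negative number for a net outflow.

-2343.3

Goods balance = 5227.9 - 3344.6 = 1883.3
Services balance = 2918.5 - 1316.1 = 1602.4
Trade balance (goods + services) = 1883.3 + 1602.4 = 3485.7
Net primary income = 472.4 - 1785.9 = -1313.5
Net secondary income = 326.6
Current account = 3485.7 + (-1313.5) + 326.6 = 2498.8
Financial account = -(2498.8 + (-155.5)) = -2343.3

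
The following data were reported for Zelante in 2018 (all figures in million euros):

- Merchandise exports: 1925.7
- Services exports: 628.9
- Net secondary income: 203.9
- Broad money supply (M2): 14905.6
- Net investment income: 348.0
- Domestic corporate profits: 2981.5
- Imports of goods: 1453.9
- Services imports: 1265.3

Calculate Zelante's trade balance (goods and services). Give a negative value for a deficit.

-164.6

Goods balance = 1925.7 - 1453.9 = 471.8
Services balance = 628.9 - 1265.3 = -636.4
Trade balance (goods + services) = 471.8 + (-636.4) = -164.6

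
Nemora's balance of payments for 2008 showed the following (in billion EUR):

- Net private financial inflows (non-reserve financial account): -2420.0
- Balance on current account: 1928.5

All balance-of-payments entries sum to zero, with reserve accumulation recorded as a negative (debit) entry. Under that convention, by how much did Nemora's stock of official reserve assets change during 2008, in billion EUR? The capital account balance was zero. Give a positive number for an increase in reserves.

Official reserve transactions balance = -(1928.5 + (-2420.0)) = 491.5
An accumulation of reserves is recorded as a debit (negative entry), so the change in the stock of reserves is the negative of that balance.
Change in official reserves = -(491.5) = -491.5

-491.5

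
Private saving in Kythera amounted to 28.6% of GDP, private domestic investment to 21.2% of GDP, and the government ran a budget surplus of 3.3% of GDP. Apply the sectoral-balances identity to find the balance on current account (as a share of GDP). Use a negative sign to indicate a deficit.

By the sectoral-balances identity, CA = (S_private - I) + (T - G).
Private balance = 28.6 - 21.2 = 7.4
Government balance (T - G) = 3.3
CA = 7.4 + 3.3 = 10.7

10.7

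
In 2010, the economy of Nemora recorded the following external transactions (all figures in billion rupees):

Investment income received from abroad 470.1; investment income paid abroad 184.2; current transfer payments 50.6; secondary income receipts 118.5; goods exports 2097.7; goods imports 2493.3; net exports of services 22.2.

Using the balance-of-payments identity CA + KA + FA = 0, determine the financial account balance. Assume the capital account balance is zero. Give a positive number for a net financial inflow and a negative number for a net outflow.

19.6

Goods balance = 2097.7 - 2493.3 = -395.6
Services balance = 22.2
Trade balance (goods + services) = -395.6 + 22.2 = -373.4
Net primary income = 470.1 - 184.2 = 285.9
Net secondary income = 118.5 - 50.6 = 67.9
Current account = -373.4 + 285.9 + 67.9 = -19.6
Financial account = -(-19.6) = 19.6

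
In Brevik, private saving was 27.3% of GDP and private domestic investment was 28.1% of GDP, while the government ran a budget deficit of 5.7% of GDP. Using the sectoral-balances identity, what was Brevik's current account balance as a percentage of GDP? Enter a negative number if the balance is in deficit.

By the sectoral-balances identity, CA = (S_private - I) + (T - G).
Private balance = 27.3 - 28.1 = -0.8
Government balance (T - G) = -5.7
CA = -0.8 + (-5.7) = -6.5

-6.5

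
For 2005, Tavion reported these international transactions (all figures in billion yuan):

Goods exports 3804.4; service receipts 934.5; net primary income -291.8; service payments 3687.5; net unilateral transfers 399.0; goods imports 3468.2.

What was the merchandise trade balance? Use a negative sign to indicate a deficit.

Goods balance = 3804.4 - 3468.2 = 336.2

336.2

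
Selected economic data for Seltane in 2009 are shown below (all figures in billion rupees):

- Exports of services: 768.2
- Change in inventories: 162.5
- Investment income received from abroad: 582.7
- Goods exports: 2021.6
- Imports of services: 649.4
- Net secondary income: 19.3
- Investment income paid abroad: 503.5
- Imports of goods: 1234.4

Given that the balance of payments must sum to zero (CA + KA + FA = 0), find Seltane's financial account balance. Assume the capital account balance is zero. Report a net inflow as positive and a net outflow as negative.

Goods balance = 2021.6 - 1234.4 = 787.2
Services balance = 768.2 - 649.4 = 118.8
Trade balance (goods + services) = 787.2 + 118.8 = 906.0
Net primary income = 582.7 - 503.5 = 79.2
Net secondary income = 19.3
Current account = 906.0 + 79.2 + 19.3 = 1004.5
Financial account = -(1004.5) = -1004.5

-1004.5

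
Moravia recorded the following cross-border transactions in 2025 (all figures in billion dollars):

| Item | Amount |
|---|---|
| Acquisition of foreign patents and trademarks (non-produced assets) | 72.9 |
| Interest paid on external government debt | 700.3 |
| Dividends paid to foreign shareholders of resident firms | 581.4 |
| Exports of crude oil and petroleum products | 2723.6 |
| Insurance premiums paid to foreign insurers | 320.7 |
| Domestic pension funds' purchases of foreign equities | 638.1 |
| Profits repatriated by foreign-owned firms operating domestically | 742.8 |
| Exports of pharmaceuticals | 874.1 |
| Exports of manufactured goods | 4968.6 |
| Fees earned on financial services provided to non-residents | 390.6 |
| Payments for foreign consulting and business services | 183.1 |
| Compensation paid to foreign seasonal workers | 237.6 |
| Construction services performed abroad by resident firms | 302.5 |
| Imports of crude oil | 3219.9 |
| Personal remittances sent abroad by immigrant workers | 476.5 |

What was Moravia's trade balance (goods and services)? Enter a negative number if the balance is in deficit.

Goods: 874.1 + 4968.6 + 2723.6 - 3219.9 = 5346.4
Services: -320.7 + 390.6 + 302.5 - 183.1 = 189.3
Trade balance = 5346.4 + 189.3 = 5535.7
(Excluded from the trade balance — capital account: acquisition of foreign patents and trademarks (non-produced assets) 72.9; primary income: interest paid on external government debt 700.3, dividends paid to foreign shareholders of resident firms 581.4, profits repatriated by foreign-owned firms operating domestically 742.8, compensation paid to foreign seasonal workers 237.6; financial account: domestic pension funds' purchases of foreign equities 638.1; secondary income: personal remittances sent abroad by immigrant workers 476.5.)

5535.7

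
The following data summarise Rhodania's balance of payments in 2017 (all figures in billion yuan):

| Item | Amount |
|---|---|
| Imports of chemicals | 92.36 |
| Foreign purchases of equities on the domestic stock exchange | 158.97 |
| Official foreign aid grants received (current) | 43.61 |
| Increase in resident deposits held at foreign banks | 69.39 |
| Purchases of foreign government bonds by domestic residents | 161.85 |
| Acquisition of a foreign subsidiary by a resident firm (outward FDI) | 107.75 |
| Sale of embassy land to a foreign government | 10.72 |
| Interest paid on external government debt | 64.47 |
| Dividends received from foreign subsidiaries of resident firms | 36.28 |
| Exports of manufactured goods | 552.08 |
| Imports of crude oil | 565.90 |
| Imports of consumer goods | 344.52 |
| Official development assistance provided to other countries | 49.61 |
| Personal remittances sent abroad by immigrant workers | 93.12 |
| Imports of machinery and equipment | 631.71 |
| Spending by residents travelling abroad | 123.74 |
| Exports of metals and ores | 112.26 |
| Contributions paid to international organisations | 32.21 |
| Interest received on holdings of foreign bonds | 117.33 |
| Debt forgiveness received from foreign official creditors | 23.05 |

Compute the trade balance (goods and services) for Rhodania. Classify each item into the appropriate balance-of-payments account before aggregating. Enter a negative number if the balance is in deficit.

Goods: -344.52 - 631.71 + 112.26 - 565.90 - 92.36 + 552.08 = -970.15
Services: -123.74
Trade balance = -970.15 + (-123.74) = -1093.89
(Excluded from the trade balance — financial account: foreign purchases of equities on the domestic stock exchange 158.97, increase in resident deposits held at foreign banks 69.39, purchases of foreign government bonds by domestic residents 161.85, acquisition of a foreign subsidiary by a resident firm (outward FDI) 107.75; secondary income: official foreign aid grants received (current) 43.61, official development assistance provided to other countries 49.61, personal remittances sent abroad by immigrant workers 93.12, contributions paid to international organisations 32.21; capital account: sale of embassy land to a foreign government 10.72, debt forgiveness received from foreign official creditors 23.05; primary income: interest paid on external government debt 64.47, dividends received from foreign subsidiaries of resident firms 36.28, interest received on holdings of foreign bonds 117.33.)

-1093.89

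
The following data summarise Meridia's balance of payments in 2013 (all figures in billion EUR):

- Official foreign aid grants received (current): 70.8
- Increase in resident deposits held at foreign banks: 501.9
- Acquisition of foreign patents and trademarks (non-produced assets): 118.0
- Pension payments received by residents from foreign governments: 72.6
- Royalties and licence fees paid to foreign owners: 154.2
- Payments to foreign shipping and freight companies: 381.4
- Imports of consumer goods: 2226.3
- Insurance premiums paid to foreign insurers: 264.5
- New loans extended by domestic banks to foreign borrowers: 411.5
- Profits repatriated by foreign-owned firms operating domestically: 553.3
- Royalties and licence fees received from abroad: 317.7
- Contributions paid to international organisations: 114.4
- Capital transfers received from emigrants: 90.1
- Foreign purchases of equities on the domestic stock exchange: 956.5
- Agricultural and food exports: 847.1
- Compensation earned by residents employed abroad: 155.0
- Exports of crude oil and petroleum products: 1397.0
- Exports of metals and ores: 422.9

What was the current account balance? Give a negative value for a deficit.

Goods: -2226.3 + 422.9 + 847.1 + 1397.0 = 440.7
Services: 317.7 - 381.4 - 264.5 - 154.2 = -482.4
Primary income: -553.3 + 155.0 = -398.3
Secondary income: 72.6 + 70.8 - 114.4 = 29.0
Current account = 440.7 + (-482.4) + (-398.3) + 29.0 = -411.0
(Excluded from the current account — financial account: increase in resident deposits held at foreign banks 501.9, new loans extended by domestic banks to foreign borrowers 411.5, foreign purchases of equities on the domestic stock exchange 956.5; capital account: acquisition of foreign patents and trademarks (non-produced assets) 118.0, capital transfers received from emigrants 90.1.)

-411.0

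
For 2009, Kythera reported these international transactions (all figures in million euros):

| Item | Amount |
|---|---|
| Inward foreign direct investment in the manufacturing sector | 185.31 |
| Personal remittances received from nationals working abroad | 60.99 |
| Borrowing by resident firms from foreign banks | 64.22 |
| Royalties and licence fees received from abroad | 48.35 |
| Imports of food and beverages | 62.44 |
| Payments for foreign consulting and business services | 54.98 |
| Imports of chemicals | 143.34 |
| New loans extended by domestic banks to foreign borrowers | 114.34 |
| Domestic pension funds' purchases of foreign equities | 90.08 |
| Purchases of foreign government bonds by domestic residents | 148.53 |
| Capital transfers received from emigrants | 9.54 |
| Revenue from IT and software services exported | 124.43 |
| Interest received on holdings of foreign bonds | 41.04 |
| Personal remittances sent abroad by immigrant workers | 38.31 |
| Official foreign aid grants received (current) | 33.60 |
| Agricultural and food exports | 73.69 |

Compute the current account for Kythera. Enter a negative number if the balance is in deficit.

Goods: 73.69 - 62.44 - 143.34 = -132.09
Services: 48.35 + 124.43 - 54.98 = 117.80
Primary income: 41.04
Secondary income: 33.60 - 38.31 + 60.99 = 56.28
Current account = (-132.09) + 117.80 + 41.04 + 56.28 = 83.03
(Excluded from the current account — financial account: inward foreign direct investment in the manufacturing sector 185.31, borrowing by resident firms from foreign banks 64.22, new loans extended by domestic banks to foreign borrowers 114.34, domestic pension funds' purchases of foreign equities 90.08, purchases of foreign government bonds by domestic residents 148.53; capital account: capital transfers received from emigrants 9.54.)

83.03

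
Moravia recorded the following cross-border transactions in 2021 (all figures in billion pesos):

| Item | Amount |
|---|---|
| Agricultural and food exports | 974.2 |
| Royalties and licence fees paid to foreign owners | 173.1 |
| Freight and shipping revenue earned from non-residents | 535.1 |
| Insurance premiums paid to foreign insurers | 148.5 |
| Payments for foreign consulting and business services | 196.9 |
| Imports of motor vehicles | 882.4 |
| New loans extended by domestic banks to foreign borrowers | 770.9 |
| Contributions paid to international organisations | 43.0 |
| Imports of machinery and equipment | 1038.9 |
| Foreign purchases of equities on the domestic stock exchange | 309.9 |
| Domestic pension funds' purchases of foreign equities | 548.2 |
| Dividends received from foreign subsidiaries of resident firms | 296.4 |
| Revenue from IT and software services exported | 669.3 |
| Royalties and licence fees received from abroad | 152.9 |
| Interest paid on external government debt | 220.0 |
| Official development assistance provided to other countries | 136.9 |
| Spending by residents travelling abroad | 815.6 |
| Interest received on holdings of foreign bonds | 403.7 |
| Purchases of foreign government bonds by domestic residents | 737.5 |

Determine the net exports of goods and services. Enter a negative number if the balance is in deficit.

-923.9

Goods: 974.2 - 1038.9 - 882.4 = -947.1
Services: 669.3 - 173.1 + 535.1 - 196.9 - 148.5 - 815.6 + 152.9 = 23.2
Trade balance = -947.1 + 23.2 = -923.9
(Excluded from the trade balance — financial account: new loans extended by domestic banks to foreign borrowers 770.9, foreign purchases of equities on the domestic stock exchange 309.9, domestic pension funds' purchases of foreign equities 548.2, purchases of foreign government bonds by domestic residents 737.5; secondary income: contributions paid to international organisations 43.0, official development assistance provided to other countries 136.9; primary income: dividends received from foreign subsidiaries of resident firms 296.4, interest paid on external government debt 220.0, interest received on holdings of foreign bonds 403.7.)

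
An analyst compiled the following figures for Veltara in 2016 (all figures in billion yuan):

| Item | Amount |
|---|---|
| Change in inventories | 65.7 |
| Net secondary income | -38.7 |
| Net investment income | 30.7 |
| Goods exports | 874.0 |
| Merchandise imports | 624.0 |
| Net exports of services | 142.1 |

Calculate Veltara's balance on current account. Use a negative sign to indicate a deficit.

Goods balance = 874.0 - 624.0 = 250.0
Services balance = 142.1
Trade balance (goods + services) = 250.0 + 142.1 = 392.1
Net primary income = 30.7
Net secondary income = -38.7
Current account = 392.1 + 30.7 + (-38.7) = 384.1

384.1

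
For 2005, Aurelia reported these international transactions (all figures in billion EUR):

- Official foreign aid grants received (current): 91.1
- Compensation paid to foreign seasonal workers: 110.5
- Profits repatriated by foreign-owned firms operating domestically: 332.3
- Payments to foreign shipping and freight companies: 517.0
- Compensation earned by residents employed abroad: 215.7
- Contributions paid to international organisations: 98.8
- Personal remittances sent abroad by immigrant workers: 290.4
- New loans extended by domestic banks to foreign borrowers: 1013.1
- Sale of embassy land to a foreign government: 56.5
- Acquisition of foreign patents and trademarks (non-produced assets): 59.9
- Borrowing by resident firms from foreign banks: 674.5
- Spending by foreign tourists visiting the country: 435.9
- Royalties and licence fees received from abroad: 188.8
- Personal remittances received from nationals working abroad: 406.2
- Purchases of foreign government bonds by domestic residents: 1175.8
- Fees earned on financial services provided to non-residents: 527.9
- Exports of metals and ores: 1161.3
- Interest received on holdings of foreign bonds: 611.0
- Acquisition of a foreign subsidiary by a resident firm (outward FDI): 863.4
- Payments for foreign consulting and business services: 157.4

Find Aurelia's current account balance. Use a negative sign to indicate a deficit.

2131.5

Goods: 1161.3
Services: -157.4 + 188.8 - 517.0 + 527.9 + 435.9 = 478.2
Primary income: 215.7 - 110.5 - 332.3 + 611.0 = 383.9
Secondary income: 406.2 + 91.1 - 98.8 - 290.4 = 108.1
Current account = 1161.3 + 478.2 + 383.9 + 108.1 = 2131.5
(Excluded from the current account — financial account: new loans extended by domestic banks to foreign borrowers 1013.1, borrowing by resident firms from foreign banks 674.5, purchases of foreign government bonds by domestic residents 1175.8, acquisition of a foreign subsidiary by a resident firm (outward FDI) 863.4; capital account: sale of embassy land to a foreign government 56.5, acquisition of foreign patents and trademarks (non-produced assets) 59.9.)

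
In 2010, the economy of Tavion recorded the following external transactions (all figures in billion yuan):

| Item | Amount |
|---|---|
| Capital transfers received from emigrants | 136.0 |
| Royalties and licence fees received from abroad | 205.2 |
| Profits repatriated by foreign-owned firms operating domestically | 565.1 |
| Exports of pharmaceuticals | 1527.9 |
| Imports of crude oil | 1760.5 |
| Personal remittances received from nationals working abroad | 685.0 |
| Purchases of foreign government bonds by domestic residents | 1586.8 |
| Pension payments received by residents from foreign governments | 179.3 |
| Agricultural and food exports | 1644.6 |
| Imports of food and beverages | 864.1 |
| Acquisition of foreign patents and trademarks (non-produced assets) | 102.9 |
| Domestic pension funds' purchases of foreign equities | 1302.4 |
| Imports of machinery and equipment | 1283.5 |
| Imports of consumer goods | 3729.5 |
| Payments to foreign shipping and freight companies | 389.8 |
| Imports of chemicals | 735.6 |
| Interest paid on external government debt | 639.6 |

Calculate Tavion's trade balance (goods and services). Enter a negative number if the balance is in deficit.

Goods: 1527.9 - 3729.5 - 864.1 + 1644.6 - 1760.5 - 735.6 - 1283.5 = -5200.7
Services: -389.8 + 205.2 = -184.6
Trade balance = -5200.7 + (-184.6) = -5385.3
(Excluded from the trade balance — capital account: capital transfers received from emigrants 136.0, acquisition of foreign patents and trademarks (non-produced assets) 102.9; primary income: profits repatriated by foreign-owned firms operating domestically 565.1, interest paid on external government debt 639.6; secondary income: personal remittances received from nationals working abroad 685.0, pension payments received by residents from foreign governments 179.3; financial account: purchases of foreign government bonds by domestic residents 1586.8, domestic pension funds' purchases of foreign equities 1302.4.)

-5385.3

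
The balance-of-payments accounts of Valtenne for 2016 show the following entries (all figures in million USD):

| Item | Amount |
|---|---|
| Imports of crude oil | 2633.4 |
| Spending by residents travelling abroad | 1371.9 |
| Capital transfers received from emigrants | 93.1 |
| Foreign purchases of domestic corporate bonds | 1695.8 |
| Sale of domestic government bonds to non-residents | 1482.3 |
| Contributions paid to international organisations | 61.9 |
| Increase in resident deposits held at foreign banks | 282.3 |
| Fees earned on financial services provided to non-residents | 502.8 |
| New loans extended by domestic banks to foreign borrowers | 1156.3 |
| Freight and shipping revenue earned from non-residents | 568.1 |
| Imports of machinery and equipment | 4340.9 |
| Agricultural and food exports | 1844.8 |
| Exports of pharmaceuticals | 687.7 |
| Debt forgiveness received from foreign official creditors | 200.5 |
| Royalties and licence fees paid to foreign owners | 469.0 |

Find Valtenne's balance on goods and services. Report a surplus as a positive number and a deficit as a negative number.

-5211.8

Goods: -2633.4 - 4340.9 + 1844.8 + 687.7 = -4441.8
Services: -1371.9 + 568.1 - 469.0 + 502.8 = -770.0
Trade balance = -4441.8 + (-770.0) = -5211.8
(Excluded from the trade balance — capital account: capital transfers received from emigrants 93.1, debt forgiveness received from foreign official creditors 200.5; financial account: foreign purchases of domestic corporate bonds 1695.8, sale of domestic government bonds to non-residents 1482.3, increase in resident deposits held at foreign banks 282.3, new loans extended by domestic banks to foreign borrowers 1156.3; secondary income: contributions paid to international organisations 61.9.)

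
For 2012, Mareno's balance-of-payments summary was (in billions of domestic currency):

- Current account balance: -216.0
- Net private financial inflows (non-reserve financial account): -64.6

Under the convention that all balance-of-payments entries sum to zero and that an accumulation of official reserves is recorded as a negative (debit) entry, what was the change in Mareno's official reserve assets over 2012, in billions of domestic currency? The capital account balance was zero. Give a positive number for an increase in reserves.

Official reserve transactions balance = -((-216.0) + (-64.6)) = 280.6
An accumulation of reserves is recorded as a debit (negative entry), so the change in the stock of reserves is the negative of that balance.
Change in official reserves = -(280.6) = -280.6

-280.6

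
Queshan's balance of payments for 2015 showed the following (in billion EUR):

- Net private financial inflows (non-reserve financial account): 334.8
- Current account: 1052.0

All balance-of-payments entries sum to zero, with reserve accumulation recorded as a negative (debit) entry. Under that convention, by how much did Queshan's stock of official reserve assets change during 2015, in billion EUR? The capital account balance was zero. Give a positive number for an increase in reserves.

Official reserve transactions balance = -(1052.0 + 334.8) = -1386.8
An accumulation of reserves is recorded as a debit (negative entry), so the change in the stock of reserves is the negative of that balance.
Change in official reserves = -(-1386.8) = 1386.8

1386.8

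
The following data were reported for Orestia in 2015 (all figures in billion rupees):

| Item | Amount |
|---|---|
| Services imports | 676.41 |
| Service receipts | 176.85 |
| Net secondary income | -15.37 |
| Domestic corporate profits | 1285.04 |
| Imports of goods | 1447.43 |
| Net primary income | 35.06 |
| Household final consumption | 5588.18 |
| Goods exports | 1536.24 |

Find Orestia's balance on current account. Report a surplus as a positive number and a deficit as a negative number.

Goods balance = 1536.24 - 1447.43 = 88.81
Services balance = 176.85 - 676.41 = -499.56
Trade balance (goods + services) = 88.81 + (-499.56) = -410.75
Net primary income = 35.06
Net secondary income = -15.37
Current account = -410.75 + 35.06 + (-15.37) = -391.06

-391.06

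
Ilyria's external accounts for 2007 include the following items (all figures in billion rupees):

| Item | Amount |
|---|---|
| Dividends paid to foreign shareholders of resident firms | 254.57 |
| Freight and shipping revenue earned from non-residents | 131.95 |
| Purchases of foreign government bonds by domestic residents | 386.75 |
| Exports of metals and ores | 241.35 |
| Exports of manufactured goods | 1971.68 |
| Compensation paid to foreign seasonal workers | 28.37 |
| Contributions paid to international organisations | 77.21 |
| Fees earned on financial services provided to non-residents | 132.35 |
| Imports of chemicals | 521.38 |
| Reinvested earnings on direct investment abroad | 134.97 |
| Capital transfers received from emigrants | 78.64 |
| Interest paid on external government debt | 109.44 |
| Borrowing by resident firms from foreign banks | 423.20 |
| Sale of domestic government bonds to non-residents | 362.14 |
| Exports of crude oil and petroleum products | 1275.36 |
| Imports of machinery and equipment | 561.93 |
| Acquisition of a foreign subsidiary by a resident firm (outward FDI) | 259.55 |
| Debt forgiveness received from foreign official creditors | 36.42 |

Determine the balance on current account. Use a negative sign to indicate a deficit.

2334.76

Goods: 241.35 - 561.93 + 1275.36 + 1971.68 - 521.38 = 2405.08
Services: 132.35 + 131.95 = 264.30
Primary income: -28.37 + 134.97 - 254.57 - 109.44 = -257.41
Secondary income: -77.21
Current account = 2405.08 + 264.30 + (-257.41) + (-77.21) = 2334.76
(Excluded from the current account — financial account: purchases of foreign government bonds by domestic residents 386.75, borrowing by resident firms from foreign banks 423.20, sale of domestic government bonds to non-residents 362.14, acquisition of a foreign subsidiary by a resident firm (outward FDI) 259.55; capital account: capital transfers received from emigrants 78.64, debt forgiveness received from foreign official creditors 36.42.)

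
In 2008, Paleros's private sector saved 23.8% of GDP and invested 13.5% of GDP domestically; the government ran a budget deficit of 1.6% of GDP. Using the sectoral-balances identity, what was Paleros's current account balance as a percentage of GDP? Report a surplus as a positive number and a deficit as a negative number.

8.7

By the sectoral-balances identity, CA = (S_private - I) + (T - G).
Private balance = 23.8 - 13.5 = 10.3
Government balance (T - G) = -1.6
CA = 10.3 + (-1.6) = 8.7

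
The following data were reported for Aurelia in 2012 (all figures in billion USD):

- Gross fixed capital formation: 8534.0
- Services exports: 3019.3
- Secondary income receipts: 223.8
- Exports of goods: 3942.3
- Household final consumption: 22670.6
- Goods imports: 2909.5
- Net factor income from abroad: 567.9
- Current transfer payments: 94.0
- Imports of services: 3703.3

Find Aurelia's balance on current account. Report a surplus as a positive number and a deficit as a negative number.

1046.5

Goods balance = 3942.3 - 2909.5 = 1032.8
Services balance = 3019.3 - 3703.3 = -684.0
Trade balance (goods + services) = 1032.8 + (-684.0) = 348.8
Net primary income = 567.9
Net secondary income = 223.8 - 94.0 = 129.8
Current account = 348.8 + 567.9 + 129.8 = 1046.5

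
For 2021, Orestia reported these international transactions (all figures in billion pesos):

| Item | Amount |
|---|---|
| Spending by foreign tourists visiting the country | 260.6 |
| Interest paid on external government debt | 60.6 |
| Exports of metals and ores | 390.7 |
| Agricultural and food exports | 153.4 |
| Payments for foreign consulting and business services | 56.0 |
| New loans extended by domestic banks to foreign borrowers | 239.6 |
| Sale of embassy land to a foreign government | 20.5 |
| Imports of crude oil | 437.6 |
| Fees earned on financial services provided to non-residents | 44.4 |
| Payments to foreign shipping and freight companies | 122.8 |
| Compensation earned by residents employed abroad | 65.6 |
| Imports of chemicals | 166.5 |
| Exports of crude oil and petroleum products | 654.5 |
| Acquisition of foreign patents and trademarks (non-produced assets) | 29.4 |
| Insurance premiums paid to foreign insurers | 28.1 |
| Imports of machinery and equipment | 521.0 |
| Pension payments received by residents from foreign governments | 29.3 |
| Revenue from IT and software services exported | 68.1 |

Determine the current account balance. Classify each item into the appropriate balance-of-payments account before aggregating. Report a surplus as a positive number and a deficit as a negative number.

Goods: 153.4 - 166.5 - 437.6 + 390.7 - 521.0 + 654.5 = 73.5
Services: -56.0 + 44.4 + 68.1 - 122.8 + 260.6 - 28.1 = 166.2
Primary income: 65.6 - 60.6 = 5.0
Secondary income: 29.3
Current account = 73.5 + 166.2 + 5.0 + 29.3 = 274.0
(Excluded from the current account — financial account: new loans extended by domestic banks to foreign borrowers 239.6; capital account: sale of embassy land to a foreign government 20.5, acquisition of foreign patents and trademarks (non-produced assets) 29.4.)

274.0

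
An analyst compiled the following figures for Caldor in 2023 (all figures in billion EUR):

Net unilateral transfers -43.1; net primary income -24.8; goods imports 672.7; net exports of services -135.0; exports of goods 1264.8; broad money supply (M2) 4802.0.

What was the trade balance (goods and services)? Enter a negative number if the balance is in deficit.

457.1

Goods balance = 1264.8 - 672.7 = 592.1
Services balance = -135.0
Trade balance (goods + services) = 592.1 + (-135.0) = 457.1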